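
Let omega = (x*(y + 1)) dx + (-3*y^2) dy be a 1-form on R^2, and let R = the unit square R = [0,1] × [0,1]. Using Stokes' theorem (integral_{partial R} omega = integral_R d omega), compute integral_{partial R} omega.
integral_(partial R) omega = -1/2

Stokes: integral_partial_R omega = integral_R d omega with d omega = (∂Q/∂x - ∂P/∂y) dx ∧ dy.
  ∂Q/∂x = 0
  ∂P/∂y = x
  integrand = ∂Q/∂x - ∂P/∂y = -x.
Integrating over R: integral_0^1 integral_0^1 (-x) dx dy = -1/2.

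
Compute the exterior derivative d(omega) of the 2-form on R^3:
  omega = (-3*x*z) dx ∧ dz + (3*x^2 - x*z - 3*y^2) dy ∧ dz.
d(omega) = (6*x - z) dx ∧ dy ∧ dz

For a 2-form omega = sum_{i<j} g_{ij} dx_i ∧ dx_j, the exterior derivative is
  d(omega) = sum_{i<j} d(g_{ij}) ∧ dx_i ∧ dx_j = sum_{i<j, k} (∂g_{ij}/∂x_k) dx_k ∧ dx_i ∧ dx_j.
Expand each term, using dx_k ∧ dx_i ∧ dx_j = sgn(permutation) dx_{(a)} ∧ dx_{(b)} ∧ dx_{(c)} with (a < b < c) sorted:
  d(3*x^2 - x*z - 3*y^2) includes (∂/∂x)(3*x^2 - x*z - 3*y^2) dx = (6*x - z) dx, which multiplied by dy ∧ dz gives (6*x - z) dx ∧ dy ∧ dz
Collecting like 3-forms: d(omega) = (6*x - z) dx ∧ dy ∧ dz.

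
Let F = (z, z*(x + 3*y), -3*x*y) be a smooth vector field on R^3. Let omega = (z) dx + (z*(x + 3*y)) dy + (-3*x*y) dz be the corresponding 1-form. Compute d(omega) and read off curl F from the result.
d(omega) = (-4*x - 3*y) dy ∧ dz + (3*y + 1) dz ∧ dx + (z) dx ∧ dy; curl F = (-4*x - 3*y, 3*y + 1, z)

d omega = sum_{i<j} (∂f_j/∂x_i - ∂f_i/∂x_j) dx_i ∧ dx_j. Under the identification (dy ∧ dz, dz ∧ dx, dx ∧ dy) ↔ (e_x, e_y, e_z), the coefficients are exactly the components of curl F. Compute:
  ∂R/∂y - ∂Q/∂z = (-3*x) - (x + 3*y) = -4*x - 3*y
  ∂P/∂z - ∂R/∂x = (1) - (-3*y) = 3*y + 1
  ∂Q/∂x - ∂P/∂y = (z) - (0) = z.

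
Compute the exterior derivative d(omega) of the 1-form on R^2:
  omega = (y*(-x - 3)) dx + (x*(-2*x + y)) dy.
d(omega) = (-3*x + y + 3) dx ∧ dy

For a 1-form omega = sum_i f_i dx_i, the exterior derivative is
  d(omega) = sum_{i < j} (∂f_j/∂x_i - ∂f_i/∂x_j) dx_i ∧ dx_j.
  coefficient of dx ∧ dy: ∂f_2/∂x - ∂f_1/∂y = ∂(x*(-2*x + y))/∂x - ∂(y*(-x - 3))/∂y = -3*x + y + 3
Assembling: d(omega) = (-3*x + y + 3) dx ∧ dy.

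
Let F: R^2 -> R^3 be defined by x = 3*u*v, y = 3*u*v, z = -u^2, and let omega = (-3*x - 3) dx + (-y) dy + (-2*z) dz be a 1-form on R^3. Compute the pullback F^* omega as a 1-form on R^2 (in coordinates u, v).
F^* omega = (-4*u^3 - 36*u*v^2 - 9*v) du + (9*u*(-4*u*v - 1)) dv

Using F^*(f dg) = (f ∘ F) d(g ∘ F), substitute each coordinate x_i by F_i(u, v) in f_i, and replace dx_i by d F_i = (∂F_i/∂u) du + (∂F_i/∂v) dv.
  For the x component: f_1(F) = -9*u*v - 3; d F_1 = (3*v) du + (3*u) dv
  For the y component: f_2(F) = -3*u*v; d F_2 = (3*v) du + (3*u) dv
  For the z component: f_3(F) = 2*u^2; d F_3 = (-2*u) du + (0) dv
Combining and collecting du, dv coefficients:
  coeff of du: -4*u^3 - 36*u*v^2 - 9*v
  coeff of dv: 9*u*(-4*u*v - 1)
F^* omega = (-4*u^3 - 36*u*v^2 - 9*v) du + (9*u*(-4*u*v - 1)) dv.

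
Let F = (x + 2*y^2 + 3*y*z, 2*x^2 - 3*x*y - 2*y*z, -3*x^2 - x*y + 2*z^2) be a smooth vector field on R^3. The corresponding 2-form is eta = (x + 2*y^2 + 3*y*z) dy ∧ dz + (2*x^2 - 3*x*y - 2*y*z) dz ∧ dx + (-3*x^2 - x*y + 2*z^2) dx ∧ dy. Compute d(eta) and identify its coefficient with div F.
d(eta) = (-3*x + 2*z + 1) dx ∧ dy ∧ dz; div F = -3*x + 2*z + 1

For a 2-form in R^3 of the form above, applying d gives a 3-form with coefficient ∂P/∂x + ∂Q/∂y + ∂R/∂z:
  ∂P/∂x = 1
  ∂Q/∂y = -3*x - 2*z
  ∂R/∂z = 4*z
Sum = -3*x + 2*z + 1, which is exactly div F.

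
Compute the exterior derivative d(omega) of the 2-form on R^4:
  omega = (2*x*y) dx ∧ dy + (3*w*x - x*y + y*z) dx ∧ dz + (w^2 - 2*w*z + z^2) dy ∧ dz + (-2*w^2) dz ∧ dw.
d(omega) = (x - z) dx ∧ dy ∧ dz + (3*x) dx ∧ dz ∧ dw + (2*w - 2*z) dy ∧ dz ∧ dw

For a 2-form omega = sum_{i<j} g_{ij} dx_i ∧ dx_j, the exterior derivative is
  d(omega) = sum_{i<j} d(g_{ij}) ∧ dx_i ∧ dx_j = sum_{i<j, k} (∂g_{ij}/∂x_k) dx_k ∧ dx_i ∧ dx_j.
Expand each term, using dx_k ∧ dx_i ∧ dx_j = sgn(permutation) dx_{(a)} ∧ dx_{(b)} ∧ dx_{(c)} with (a < b < c) sorted:
  d(3*w*x - x*y + y*z) includes (∂/∂y)(3*w*x - x*y + y*z) dy = (-x + z) dy, which multiplied by dx ∧ dz gives (x - z) dx ∧ dy ∧ dz
  d(3*w*x - x*y + y*z) includes (∂/∂w)(3*w*x - x*y + y*z) dw = (3*x) dw, which multiplied by dx ∧ dz gives (3*x) dx ∧ dz ∧ dw
  d(w^2 - 2*w*z + z^2) includes (∂/∂w)(w^2 - 2*w*z + z^2) dw = (2*w - 2*z) dw, which multiplied by dy ∧ dz gives (2*w - 2*z) dy ∧ dz ∧ dw
Collecting like 3-forms: d(omega) = (x - z) dx ∧ dy ∧ dz + (3*x) dx ∧ dz ∧ dw + (2*w - 2*z) dy ∧ dz ∧ dw.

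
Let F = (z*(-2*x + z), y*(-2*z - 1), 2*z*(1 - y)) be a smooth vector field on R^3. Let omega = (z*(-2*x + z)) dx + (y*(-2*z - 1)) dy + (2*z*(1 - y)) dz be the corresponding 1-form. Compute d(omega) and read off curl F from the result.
d(omega) = (2*y - 2*z) dy ∧ dz + (-2*x + 2*z) dz ∧ dx + (0) dx ∧ dy; curl F = (2*y - 2*z, -2*x + 2*z, 0)

d omega = sum_{i<j} (∂f_j/∂x_i - ∂f_i/∂x_j) dx_i ∧ dx_j. Under the identification (dy ∧ dz, dz ∧ dx, dx ∧ dy) ↔ (e_x, e_y, e_z), the coefficients are exactly the components of curl F. Compute:
  ∂R/∂y - ∂Q/∂z = (-2*z) - (-2*y) = 2*y - 2*z
  ∂P/∂z - ∂R/∂x = (-2*x + 2*z) - (0) = -2*x + 2*z
  ∂Q/∂x - ∂P/∂y = (0) - (0) = 0.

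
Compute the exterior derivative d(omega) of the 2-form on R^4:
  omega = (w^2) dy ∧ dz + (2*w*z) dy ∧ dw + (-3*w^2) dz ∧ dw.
d(omega) = 0

For a 2-form omega = sum_{i<j} g_{ij} dx_i ∧ dx_j, the exterior derivative is
  d(omega) = sum_{i<j} d(g_{ij}) ∧ dx_i ∧ dx_j = sum_{i<j, k} (∂g_{ij}/∂x_k) dx_k ∧ dx_i ∧ dx_j.
Expand each term, using dx_k ∧ dx_i ∧ dx_j = sgn(permutation) dx_{(a)} ∧ dx_{(b)} ∧ dx_{(c)} with (a < b < c) sorted:
  d(w^2) includes (∂/∂w)(w^2) dw = (2*w) dw, which multiplied by dy ∧ dz gives (2*w) dy ∧ dz ∧ dw
  d(2*w*z) includes (∂/∂z)(2*w*z) dz = (2*w) dz, which multiplied by dy ∧ dw gives (-2*w) dy ∧ dz ∧ dw
Collecting like 3-forms: d(omega) = 0.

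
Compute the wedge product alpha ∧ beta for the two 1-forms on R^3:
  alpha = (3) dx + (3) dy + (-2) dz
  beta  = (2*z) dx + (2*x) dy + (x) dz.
alpha ∧ beta = (6*x - 6*z) dx ∧ dy + (3*x + 4*z) dx ∧ dz + (7*x) dy ∧ dz

Distribute the wedge, using dx_i ∧ dx_j = -dx_j ∧ dx_i and dx_i ∧ dx_i = 0. For each pair (i, j) with i < j, the coefficient of dx_i ∧ dx_j in alpha ∧ beta is (alpha_i * beta_j - alpha_j * beta_i). Collecting: alpha ∧ beta = (6*x - 6*z) dx ∧ dy + (3*x + 4*z) dx ∧ dz + (7*x) dy ∧ dz.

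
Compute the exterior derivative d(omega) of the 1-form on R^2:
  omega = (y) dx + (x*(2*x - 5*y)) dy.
d(omega) = (4*x - 5*y - 1) dx ∧ dy

For a 1-form omega = sum_i f_i dx_i, the exterior derivative is
  d(omega) = sum_{i < j} (∂f_j/∂x_i - ∂f_i/∂x_j) dx_i ∧ dx_j.
  coefficient of dx ∧ dy: ∂f_2/∂x - ∂f_1/∂y = ∂(x*(2*x - 5*y))/∂x - ∂(y)/∂y = 4*x - 5*y - 1
Assembling: d(omega) = (4*x - 5*y - 1) dx ∧ dy.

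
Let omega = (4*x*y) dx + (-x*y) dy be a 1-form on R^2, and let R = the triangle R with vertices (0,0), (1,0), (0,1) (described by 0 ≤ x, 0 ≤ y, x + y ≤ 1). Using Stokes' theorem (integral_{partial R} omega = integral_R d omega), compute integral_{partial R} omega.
integral_(partial R) omega = -5/6

Stokes: integral_partial_R omega = integral_R d omega with d omega = (∂Q/∂x - ∂P/∂y) dx ∧ dy.
  ∂Q/∂x = -y
  ∂P/∂y = 4*x
  integrand = ∂Q/∂x - ∂P/∂y = -4*x - y.
Integrating over R: integral_0^1 integral_0^{1-x} (-4*x - y) dy dx = -5/6.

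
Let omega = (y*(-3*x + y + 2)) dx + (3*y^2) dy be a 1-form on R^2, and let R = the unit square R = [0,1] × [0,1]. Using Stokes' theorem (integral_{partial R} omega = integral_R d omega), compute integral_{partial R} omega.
integral_(partial R) omega = -3/2

Stokes: integral_partial_R omega = integral_R d omega with d omega = (∂Q/∂x - ∂P/∂y) dx ∧ dy.
  ∂Q/∂x = 0
  ∂P/∂y = -3*x + 2*y + 2
  integrand = ∂Q/∂x - ∂P/∂y = 3*x - 2*y - 2.
Integrating over R: integral_0^1 integral_0^1 (3*x - 2*y - 2) dx dy = -3/2.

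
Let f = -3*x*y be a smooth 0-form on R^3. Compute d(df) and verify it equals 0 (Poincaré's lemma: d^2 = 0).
d(df) = 0

Step 1: df = sum_i (∂f/∂x_i) dx_i = (-3*y) dx + (-3*x) dy + (0) dz.
Step 2: Apply d again. Using the 1-form formula, the coefficient of dx ∧ dy in d(df) is ∂^2 f/∂x ∂y - ∂^2 f/∂y ∂x = (-3) - (-3) = 0 (equality of mixed partials for smooth f).
Similarly for dx ∧ dz and dy ∧ dz — all coefficients vanish. So d(df) = 0.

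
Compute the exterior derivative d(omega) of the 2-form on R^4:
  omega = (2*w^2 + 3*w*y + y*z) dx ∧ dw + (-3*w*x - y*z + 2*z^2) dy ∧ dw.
d(omega) = (-6*w - z) dx ∧ dy ∧ dw + (-y) dx ∧ dz ∧ dw + (y - 4*z) dy ∧ dz ∧ dw

For a 2-form omega = sum_{i<j} g_{ij} dx_i ∧ dx_j, the exterior derivative is
  d(omega) = sum_{i<j} d(g_{ij}) ∧ dx_i ∧ dx_j = sum_{i<j, k} (∂g_{ij}/∂x_k) dx_k ∧ dx_i ∧ dx_j.
Expand each term, using dx_k ∧ dx_i ∧ dx_j = sgn(permutation) dx_{(a)} ∧ dx_{(b)} ∧ dx_{(c)} with (a < b < c) sorted:
  d(2*w^2 + 3*w*y + y*z) includes (∂/∂y)(2*w^2 + 3*w*y + y*z) dy = (3*w + z) dy, which multiplied by dx ∧ dw gives (-3*w - z) dx ∧ dy ∧ dw
  d(2*w^2 + 3*w*y + y*z) includes (∂/∂z)(2*w^2 + 3*w*y + y*z) dz = (y) dz, which multiplied by dx ∧ dw gives (-y) dx ∧ dz ∧ dw
  d(-3*w*x - y*z + 2*z^2) includes (∂/∂x)(-3*w*x - y*z + 2*z^2) dx = (-3*w) dx, which multiplied by dy ∧ dw gives (-3*w) dx ∧ dy ∧ dw
  d(-3*w*x - y*z + 2*z^2) includes (∂/∂z)(-3*w*x - y*z + 2*z^2) dz = (-y + 4*z) dz, which multiplied by dy ∧ dw gives (y - 4*z) dy ∧ dz ∧ dw
Collecting like 3-forms: d(omega) = (-6*w - z) dx ∧ dy ∧ dw + (-y) dx ∧ dz ∧ dw + (y - 4*z) dy ∧ dz ∧ dw.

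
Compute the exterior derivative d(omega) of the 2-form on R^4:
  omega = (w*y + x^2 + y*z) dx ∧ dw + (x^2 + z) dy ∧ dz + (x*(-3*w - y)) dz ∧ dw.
d(omega) = (-w - z) dx ∧ dy ∧ dw + (-3*w - 2*y) dx ∧ dz ∧ dw + (2*x) dx ∧ dy ∧ dz + (-x) dy ∧ dz ∧ dw

For a 2-form omega = sum_{i<j} g_{ij} dx_i ∧ dx_j, the exterior derivative is
  d(omega) = sum_{i<j} d(g_{ij}) ∧ dx_i ∧ dx_j = sum_{i<j, k} (∂g_{ij}/∂x_k) dx_k ∧ dx_i ∧ dx_j.
Expand each term, using dx_k ∧ dx_i ∧ dx_j = sgn(permutation) dx_{(a)} ∧ dx_{(b)} ∧ dx_{(c)} with (a < b < c) sorted:
  d(w*y + x^2 + y*z) includes (∂/∂y)(w*y + x^2 + y*z) dy = (w + z) dy, which multiplied by dx ∧ dw gives (-w - z) dx ∧ dy ∧ dw
  d(w*y + x^2 + y*z) includes (∂/∂z)(w*y + x^2 + y*z) dz = (y) dz, which multiplied by dx ∧ dw gives (-y) dx ∧ dz ∧ dw
  d(x^2 + z) includes (∂/∂x)(x^2 + z) dx = (2*x) dx, which multiplied by dy ∧ dz gives (2*x) dx ∧ dy ∧ dz
  d(x*(-3*w - y)) includes (∂/∂x)(x*(-3*w - y)) dx = (-3*w - y) dx, which multiplied by dz ∧ dw gives (-3*w - y) dx ∧ dz ∧ dw
  d(x*(-3*w - y)) includes (∂/∂y)(x*(-3*w - y)) dy = (-x) dy, which multiplied by dz ∧ dw gives (-x) dy ∧ dz ∧ dw
Collecting like 3-forms: d(omega) = (-w - z) dx ∧ dy ∧ dw + (-3*w - 2*y) dx ∧ dz ∧ dw + (2*x) dx ∧ dy ∧ dz + (-x) dy ∧ dz ∧ dw.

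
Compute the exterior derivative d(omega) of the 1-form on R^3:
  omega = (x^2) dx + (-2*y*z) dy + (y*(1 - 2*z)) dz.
d(omega) = (2*y - 2*z + 1) dy ∧ dz

For a 1-form omega = sum_i f_i dx_i, the exterior derivative is
  d(omega) = sum_{i < j} (∂f_j/∂x_i - ∂f_i/∂x_j) dx_i ∧ dx_j.
  coefficient of dy ∧ dz: ∂f_3/∂y - ∂f_2/∂z = ∂(y*(1 - 2*z))/∂y - ∂(-2*y*z)/∂z = 2*y - 2*z + 1
Assembling: d(omega) = (2*y - 2*z + 1) dy ∧ dz.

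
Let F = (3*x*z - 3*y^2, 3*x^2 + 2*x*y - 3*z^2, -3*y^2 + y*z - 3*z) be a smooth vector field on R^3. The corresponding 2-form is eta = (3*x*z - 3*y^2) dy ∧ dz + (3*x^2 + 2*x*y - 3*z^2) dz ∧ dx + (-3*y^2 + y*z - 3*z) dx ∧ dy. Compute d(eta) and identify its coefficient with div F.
d(eta) = (2*x + y + 3*z - 3) dx ∧ dy ∧ dz; div F = 2*x + y + 3*z - 3

For a 2-form in R^3 of the form above, applying d gives a 3-form with coefficient ∂P/∂x + ∂Q/∂y + ∂R/∂z:
  ∂P/∂x = 3*z
  ∂Q/∂y = 2*x
  ∂R/∂z = y - 3
Sum = 2*x + y + 3*z - 3, which is exactly div F.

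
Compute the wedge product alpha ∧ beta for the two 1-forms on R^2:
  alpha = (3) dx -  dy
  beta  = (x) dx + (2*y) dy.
alpha ∧ beta = (x + 6*y) dx ∧ dy

Distribute the wedge, using dx_i ∧ dx_j = -dx_j ∧ dx_i and dx_i ∧ dx_i = 0. For each pair (i, j) with i < j, the coefficient of dx_i ∧ dx_j in alpha ∧ beta is (alpha_i * beta_j - alpha_j * beta_i). Collecting: alpha ∧ beta = (x + 6*y) dx ∧ dy.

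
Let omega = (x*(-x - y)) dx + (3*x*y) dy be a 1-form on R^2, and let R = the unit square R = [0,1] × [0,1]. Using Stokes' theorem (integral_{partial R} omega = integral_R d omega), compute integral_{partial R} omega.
integral_(partial R) omega = 2

Stokes: integral_partial_R omega = integral_R d omega with d omega = (∂Q/∂x - ∂P/∂y) dx ∧ dy.
  ∂Q/∂x = 3*y
  ∂P/∂y = -x
  integrand = ∂Q/∂x - ∂P/∂y = x + 3*y.
Integrating over R: integral_0^1 integral_0^1 (x + 3*y) dx dy = 2.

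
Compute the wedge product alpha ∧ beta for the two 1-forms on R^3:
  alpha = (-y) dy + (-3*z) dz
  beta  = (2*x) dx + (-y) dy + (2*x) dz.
alpha ∧ beta = (2*x*y) dx ∧ dy + (-y*(2*x + 3*z)) dy ∧ dz + (6*x*z) dx ∧ dz

Distribute the wedge, using dx_i ∧ dx_j = -dx_j ∧ dx_i and dx_i ∧ dx_i = 0. For each pair (i, j) with i < j, the coefficient of dx_i ∧ dx_j in alpha ∧ beta is (alpha_i * beta_j - alpha_j * beta_i). Collecting: alpha ∧ beta = (2*x*y) dx ∧ dy + (-y*(2*x + 3*z)) dy ∧ dz + (6*x*z) dx ∧ dz.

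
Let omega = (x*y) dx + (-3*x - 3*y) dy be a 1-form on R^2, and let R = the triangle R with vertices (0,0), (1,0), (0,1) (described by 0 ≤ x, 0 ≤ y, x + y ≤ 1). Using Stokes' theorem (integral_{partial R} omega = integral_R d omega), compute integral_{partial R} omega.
integral_(partial R) omega = -5/3

Stokes: integral_partial_R omega = integral_R d omega with d omega = (∂Q/∂x - ∂P/∂y) dx ∧ dy.
  ∂Q/∂x = -3
  ∂P/∂y = x
  integrand = ∂Q/∂x - ∂P/∂y = -x - 3.
Integrating over R: integral_0^1 integral_0^{1-x} (-x - 3) dy dx = -5/3.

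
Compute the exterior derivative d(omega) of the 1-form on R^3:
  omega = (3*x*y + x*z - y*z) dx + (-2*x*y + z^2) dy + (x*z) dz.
d(omega) = (-3*x - 2*y + z) dx ∧ dy + (-x + y + z) dx ∧ dz + (-2*z) dy ∧ dz

For a 1-form omega = sum_i f_i dx_i, the exterior derivative is
  d(omega) = sum_{i < j} (∂f_j/∂x_i - ∂f_i/∂x_j) dx_i ∧ dx_j.
  coefficient of dx ∧ dy: ∂f_2/∂x - ∂f_1/∂y = ∂(-2*x*y + z^2)/∂x - ∂(3*x*y + x*z - y*z)/∂y = -3*x - 2*y + z
  coefficient of dx ∧ dz: ∂f_3/∂x - ∂f_1/∂z = ∂(x*z)/∂x - ∂(3*x*y + x*z - y*z)/∂z = -x + y + z
  coefficient of dy ∧ dz: ∂f_3/∂y - ∂f_2/∂z = ∂(x*z)/∂y - ∂(-2*x*y + z^2)/∂z = -2*z
Assembling: d(omega) = (-3*x - 2*y + z) dx ∧ dy + (-x + y + z) dx ∧ dz + (-2*z) dy ∧ dz.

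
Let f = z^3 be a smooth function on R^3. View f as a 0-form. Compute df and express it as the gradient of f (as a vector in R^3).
df = (0) dx + (0) dy + (3*z^2) dz; grad f = (0, 0, 3*z^2)

For a 0-form f, d f = (∂f/∂x) dx + (∂f/∂y) dy + (∂f/∂z) dz. The components of the vector representation are exactly the entries of grad f in Cartesian coordinates:
  ∂f/∂x = 0
  ∂f/∂y = 0
  ∂f/∂z = 3*z^2.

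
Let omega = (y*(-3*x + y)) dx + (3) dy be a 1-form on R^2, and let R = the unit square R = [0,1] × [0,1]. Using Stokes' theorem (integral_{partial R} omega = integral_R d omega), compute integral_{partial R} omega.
integral_(partial R) omega = 1/2

Stokes: integral_partial_R omega = integral_R d omega with d omega = (∂Q/∂x - ∂P/∂y) dx ∧ dy.
  ∂Q/∂x = 0
  ∂P/∂y = -3*x + 2*y
  integrand = ∂Q/∂x - ∂P/∂y = 3*x - 2*y.
Integrating over R: integral_0^1 integral_0^1 (3*x - 2*y) dx dy = 1/2.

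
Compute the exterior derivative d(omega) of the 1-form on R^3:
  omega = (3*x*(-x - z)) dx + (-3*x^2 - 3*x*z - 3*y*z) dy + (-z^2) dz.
d(omega) = (-6*x - 3*z) dx ∧ dy + (3*x) dx ∧ dz + (3*x + 3*y) dy ∧ dz

For a 1-form omega = sum_i f_i dx_i, the exterior derivative is
  d(omega) = sum_{i < j} (∂f_j/∂x_i - ∂f_i/∂x_j) dx_i ∧ dx_j.
  coefficient of dx ∧ dy: ∂f_2/∂x - ∂f_1/∂y = ∂(-3*x^2 - 3*x*z - 3*y*z)/∂x - ∂(3*x*(-x - z))/∂y = -6*x - 3*z
  coefficient of dx ∧ dz: ∂f_3/∂x - ∂f_1/∂z = ∂(-z^2)/∂x - ∂(3*x*(-x - z))/∂z = 3*x
  coefficient of dy ∧ dz: ∂f_3/∂y - ∂f_2/∂z = ∂(-z^2)/∂y - ∂(-3*x^2 - 3*x*z - 3*y*z)/∂z = 3*x + 3*y
Assembling: d(omega) = (-6*x - 3*z) dx ∧ dy + (3*x) dx ∧ dz + (3*x + 3*y) dy ∧ dz.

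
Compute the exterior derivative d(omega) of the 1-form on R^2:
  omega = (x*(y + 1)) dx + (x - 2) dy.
d(omega) = (1 - x) dx ∧ dy

For a 1-form omega = sum_i f_i dx_i, the exterior derivative is
  d(omega) = sum_{i < j} (∂f_j/∂x_i - ∂f_i/∂x_j) dx_i ∧ dx_j.
  coefficient of dx ∧ dy: ∂f_2/∂x - ∂f_1/∂y = ∂(x - 2)/∂x - ∂(x*(y + 1))/∂y = 1 - x
Assembling: d(omega) = (1 - x) dx ∧ dy.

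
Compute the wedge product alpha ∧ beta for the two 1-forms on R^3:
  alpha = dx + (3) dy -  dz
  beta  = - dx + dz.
alpha ∧ beta = (3) dx ∧ dy + (3) dy ∧ dz

Distribute the wedge, using dx_i ∧ dx_j = -dx_j ∧ dx_i and dx_i ∧ dx_i = 0. For each pair (i, j) with i < j, the coefficient of dx_i ∧ dx_j in alpha ∧ beta is (alpha_i * beta_j - alpha_j * beta_i). Collecting: alpha ∧ beta = (3) dx ∧ dy + (3) dy ∧ dz.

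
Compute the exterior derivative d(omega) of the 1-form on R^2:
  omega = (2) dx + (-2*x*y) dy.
d(omega) = (-2*y) dx ∧ dy

For a 1-form omega = sum_i f_i dx_i, the exterior derivative is
  d(omega) = sum_{i < j} (∂f_j/∂x_i - ∂f_i/∂x_j) dx_i ∧ dx_j.
  coefficient of dx ∧ dy: ∂f_2/∂x - ∂f_1/∂y = ∂(-2*x*y)/∂x - ∂(2)/∂y = -2*y
Assembling: d(omega) = (-2*y) dx ∧ dy.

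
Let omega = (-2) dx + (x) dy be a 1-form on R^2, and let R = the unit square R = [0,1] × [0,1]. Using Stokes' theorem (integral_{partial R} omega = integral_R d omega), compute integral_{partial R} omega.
integral_(partial R) omega = 1

Stokes: integral_partial_R omega = integral_R d omega with d omega = (∂Q/∂x - ∂P/∂y) dx ∧ dy.
  ∂Q/∂x = 1
  ∂P/∂y = 0
  integrand = ∂Q/∂x - ∂P/∂y = 1.
Integrating over R: integral_0^1 integral_0^1 (1) dx dy = 1.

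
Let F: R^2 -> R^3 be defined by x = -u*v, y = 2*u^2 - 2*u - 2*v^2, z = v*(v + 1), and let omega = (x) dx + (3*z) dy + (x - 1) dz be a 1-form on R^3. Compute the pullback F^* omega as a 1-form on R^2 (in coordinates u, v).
F^* omega = (v*(13*u*v + 12*u - 6*v - 6)) du + (u^2*v - 2*u*v^2 - u*v - 12*v^3 - 12*v^2 - 2*v - 1) dv

Using F^*(f dg) = (f ∘ F) d(g ∘ F), substitute each coordinate x_i by F_i(u, v) in f_i, and replace dx_i by d F_i = (∂F_i/∂u) du + (∂F_i/∂v) dv.
  For the x component: f_1(F) = -u*v; d F_1 = (-v) du + (-u) dv
  For the y component: f_2(F) = 3*v*(v + 1); d F_2 = (4*u - 2) du + (-4*v) dv
  For the z component: f_3(F) = -u*v - 1; d F_3 = (0) du + (2*v + 1) dv
Combining and collecting du, dv coefficients:
  coeff of du: v*(13*u*v + 12*u - 6*v - 6)
  coeff of dv: u^2*v - 2*u*v^2 - u*v - 12*v^3 - 12*v^2 - 2*v - 1
F^* omega = (v*(13*u*v + 12*u - 6*v - 6)) du + (u^2*v - 2*u*v^2 - u*v - 12*v^3 - 12*v^2 - 2*v - 1) dv.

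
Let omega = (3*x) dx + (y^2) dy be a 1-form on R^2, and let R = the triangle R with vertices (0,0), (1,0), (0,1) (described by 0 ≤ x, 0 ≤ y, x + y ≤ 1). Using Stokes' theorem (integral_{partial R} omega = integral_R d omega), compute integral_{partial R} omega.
integral_(partial R) omega = 0

Stokes: integral_partial_R omega = integral_R d omega with d omega = (∂Q/∂x - ∂P/∂y) dx ∧ dy.
  ∂Q/∂x = 0
  ∂P/∂y = 0
  integrand = ∂Q/∂x - ∂P/∂y = 0.
Integrating over R: integral_0^1 integral_0^{1-x} (0) dy dx = 0.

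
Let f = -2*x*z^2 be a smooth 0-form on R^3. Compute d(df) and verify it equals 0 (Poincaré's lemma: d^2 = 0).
d(df) = 0

Step 1: df = sum_i (∂f/∂x_i) dx_i = (-2*z^2) dx + (0) dy + (-4*x*z) dz.
Step 2: Apply d again. Using the 1-form formula, the coefficient of dx ∧ dy in d(df) is ∂^2 f/∂x ∂y - ∂^2 f/∂y ∂x = (0) - (0) = 0 (equality of mixed partials for smooth f).
Similarly for dx ∧ dz and dy ∧ dz — all coefficients vanish. So d(df) = 0.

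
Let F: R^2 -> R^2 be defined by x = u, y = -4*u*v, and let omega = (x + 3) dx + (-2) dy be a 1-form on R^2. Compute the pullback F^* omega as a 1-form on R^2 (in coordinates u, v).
F^* omega = (u + 8*v + 3) du + (8*u) dv

Using F^*(f dg) = (f ∘ F) d(g ∘ F), substitute each coordinate x_i by F_i(u, v) in f_i, and replace dx_i by d F_i = (∂F_i/∂u) du + (∂F_i/∂v) dv.
  For the x component: f_1(F) = u + 3; d F_1 = (1) du + (0) dv
  For the y component: f_2(F) = -2; d F_2 = (-4*v) du + (-4*u) dv
Combining and collecting du, dv coefficients:
  coeff of du: u + 8*v + 3
  coeff of dv: 8*u
F^* omega = (u + 8*v + 3) du + (8*u) dv.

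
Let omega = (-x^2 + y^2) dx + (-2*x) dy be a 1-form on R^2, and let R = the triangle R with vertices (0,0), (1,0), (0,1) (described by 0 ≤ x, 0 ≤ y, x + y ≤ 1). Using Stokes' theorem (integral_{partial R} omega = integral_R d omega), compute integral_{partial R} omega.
integral_(partial R) omega = -4/3

Stokes: integral_partial_R omega = integral_R d omega with d omega = (∂Q/∂x - ∂P/∂y) dx ∧ dy.
  ∂Q/∂x = -2
  ∂P/∂y = 2*y
  integrand = ∂Q/∂x - ∂P/∂y = -2*y - 2.
Integrating over R: integral_0^1 integral_0^{1-x} (-2*y - 2) dy dx = -4/3.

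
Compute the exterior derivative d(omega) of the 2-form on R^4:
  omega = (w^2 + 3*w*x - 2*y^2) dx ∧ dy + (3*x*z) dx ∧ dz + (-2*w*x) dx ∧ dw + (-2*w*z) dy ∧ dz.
d(omega) = (2*w + 3*x) dx ∧ dy ∧ dw + (-2*z) dy ∧ dz ∧ dw

For a 2-form omega = sum_{i<j} g_{ij} dx_i ∧ dx_j, the exterior derivative is
  d(omega) = sum_{i<j} d(g_{ij}) ∧ dx_i ∧ dx_j = sum_{i<j, k} (∂g_{ij}/∂x_k) dx_k ∧ dx_i ∧ dx_j.
Expand each term, using dx_k ∧ dx_i ∧ dx_j = sgn(permutation) dx_{(a)} ∧ dx_{(b)} ∧ dx_{(c)} with (a < b < c) sorted:
  d(w^2 + 3*w*x - 2*y^2) includes (∂/∂w)(w^2 + 3*w*x - 2*y^2) dw = (2*w + 3*x) dw, which multiplied by dx ∧ dy gives (2*w + 3*x) dx ∧ dy ∧ dw
  d(-2*w*z) includes (∂/∂w)(-2*w*z) dw = (-2*z) dw, which multiplied by dy ∧ dz gives (-2*z) dy ∧ dz ∧ dw
Collecting like 3-forms: d(omega) = (2*w + 3*x) dx ∧ dy ∧ dw + (-2*z) dy ∧ dz ∧ dw.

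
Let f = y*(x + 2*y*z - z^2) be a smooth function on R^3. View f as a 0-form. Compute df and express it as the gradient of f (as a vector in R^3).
df = (y) dx + (x + 4*y*z - z^2) dy + (2*y*(y - z)) dz; grad f = (y, x + 4*y*z - z^2, 2*y*(y - z))

For a 0-form f, d f = (∂f/∂x) dx + (∂f/∂y) dy + (∂f/∂z) dz. The components of the vector representation are exactly the entries of grad f in Cartesian coordinates:
  ∂f/∂x = y
  ∂f/∂y = x + 4*y*z - z^2
  ∂f/∂z = 2*y*(y - z).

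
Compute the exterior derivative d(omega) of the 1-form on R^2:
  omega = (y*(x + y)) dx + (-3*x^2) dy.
d(omega) = (-7*x - 2*y) dx ∧ dy

For a 1-form omega = sum_i f_i dx_i, the exterior derivative is
  d(omega) = sum_{i < j} (∂f_j/∂x_i - ∂f_i/∂x_j) dx_i ∧ dx_j.
  coefficient of dx ∧ dy: ∂f_2/∂x - ∂f_1/∂y = ∂(-3*x^2)/∂x - ∂(y*(x + y))/∂y = -7*x - 2*y
Assembling: d(omega) = (-7*x - 2*y) dx ∧ dy.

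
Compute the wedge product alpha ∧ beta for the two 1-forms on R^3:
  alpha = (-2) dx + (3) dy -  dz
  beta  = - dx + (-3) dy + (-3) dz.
alpha ∧ beta = (9) dx ∧ dy + (5) dx ∧ dz + (-12) dy ∧ dz

Distribute the wedge, using dx_i ∧ dx_j = -dx_j ∧ dx_i and dx_i ∧ dx_i = 0. For each pair (i, j) with i < j, the coefficient of dx_i ∧ dx_j in alpha ∧ beta is (alpha_i * beta_j - alpha_j * beta_i). Collecting: alpha ∧ beta = (9) dx ∧ dy + (5) dx ∧ dz + (-12) dy ∧ dz.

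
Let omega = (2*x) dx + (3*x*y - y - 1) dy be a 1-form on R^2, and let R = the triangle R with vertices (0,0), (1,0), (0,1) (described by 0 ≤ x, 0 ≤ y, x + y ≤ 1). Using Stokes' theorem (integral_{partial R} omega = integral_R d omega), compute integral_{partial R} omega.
integral_(partial R) omega = 1/2

Stokes: integral_partial_R omega = integral_R d omega with d omega = (∂Q/∂x - ∂P/∂y) dx ∧ dy.
  ∂Q/∂x = 3*y
  ∂P/∂y = 0
  integrand = ∂Q/∂x - ∂P/∂y = 3*y.
Integrating over R: integral_0^1 integral_0^{1-x} (3*y) dy dx = 1/2.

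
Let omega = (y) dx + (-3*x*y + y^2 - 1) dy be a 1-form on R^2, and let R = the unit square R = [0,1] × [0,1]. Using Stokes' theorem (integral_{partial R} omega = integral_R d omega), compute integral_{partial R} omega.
integral_(partial R) omega = -5/2

Stokes: integral_partial_R omega = integral_R d omega with d omega = (∂Q/∂x - ∂P/∂y) dx ∧ dy.
  ∂Q/∂x = -3*y
  ∂P/∂y = 1
  integrand = ∂Q/∂x - ∂P/∂y = -3*y - 1.
Integrating over R: integral_0^1 integral_0^1 (-3*y - 1) dx dy = -5/2.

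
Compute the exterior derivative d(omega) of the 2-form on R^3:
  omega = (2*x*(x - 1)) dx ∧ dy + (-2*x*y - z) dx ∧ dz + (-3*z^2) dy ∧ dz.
d(omega) = (2*x) dx ∧ dy ∧ dz

For a 2-form omega = sum_{i<j} g_{ij} dx_i ∧ dx_j, the exterior derivative is
  d(omega) = sum_{i<j} d(g_{ij}) ∧ dx_i ∧ dx_j = sum_{i<j, k} (∂g_{ij}/∂x_k) dx_k ∧ dx_i ∧ dx_j.
Expand each term, using dx_k ∧ dx_i ∧ dx_j = sgn(permutation) dx_{(a)} ∧ dx_{(b)} ∧ dx_{(c)} with (a < b < c) sorted:
  d(-2*x*y - z) includes (∂/∂y)(-2*x*y - z) dy = (-2*x) dy, which multiplied by dx ∧ dz gives (2*x) dx ∧ dy ∧ dz
Collecting like 3-forms: d(omega) = (2*x) dx ∧ dy ∧ dz.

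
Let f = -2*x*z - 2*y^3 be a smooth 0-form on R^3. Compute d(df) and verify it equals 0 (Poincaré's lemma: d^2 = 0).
d(df) = 0

Step 1: df = sum_i (∂f/∂x_i) dx_i = (-2*z) dx + (-6*y^2) dy + (-2*x) dz.
Step 2: Apply d again. Using the 1-form formula, the coefficient of dx ∧ dy in d(df) is ∂^2 f/∂x ∂y - ∂^2 f/∂y ∂x = (0) - (0) = 0 (equality of mixed partials for smooth f).
Similarly for dx ∧ dz and dy ∧ dz — all coefficients vanish. So d(df) = 0.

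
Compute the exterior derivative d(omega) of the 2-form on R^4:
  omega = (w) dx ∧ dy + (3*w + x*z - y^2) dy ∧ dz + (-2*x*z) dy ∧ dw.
d(omega) = (1 - 2*z) dx ∧ dy ∧ dw + (z) dx ∧ dy ∧ dz + (2*x + 3) dy ∧ dz ∧ dw

For a 2-form omega = sum_{i<j} g_{ij} dx_i ∧ dx_j, the exterior derivative is
  d(omega) = sum_{i<j} d(g_{ij}) ∧ dx_i ∧ dx_j = sum_{i<j, k} (∂g_{ij}/∂x_k) dx_k ∧ dx_i ∧ dx_j.
Expand each term, using dx_k ∧ dx_i ∧ dx_j = sgn(permutation) dx_{(a)} ∧ dx_{(b)} ∧ dx_{(c)} with (a < b < c) sorted:
  d(w) includes (∂/∂w)(w) dw = (1) dw, which multiplied by dx ∧ dy gives (1) dx ∧ dy ∧ dw
  d(3*w + x*z - y^2) includes (∂/∂x)(3*w + x*z - y^2) dx = (z) dx, which multiplied by dy ∧ dz gives (z) dx ∧ dy ∧ dz
  d(3*w + x*z - y^2) includes (∂/∂w)(3*w + x*z - y^2) dw = (3) dw, which multiplied by dy ∧ dz gives (3) dy ∧ dz ∧ dw
  d(-2*x*z) includes (∂/∂x)(-2*x*z) dx = (-2*z) dx, which multiplied by dy ∧ dw gives (-2*z) dx ∧ dy ∧ dw
  d(-2*x*z) includes (∂/∂z)(-2*x*z) dz = (-2*x) dz, which multiplied by dy ∧ dw gives (2*x) dy ∧ dz ∧ dw
Collecting like 3-forms: d(omega) = (1 - 2*z) dx ∧ dy ∧ dw + (z) dx ∧ dy ∧ dz + (2*x + 3) dy ∧ dz ∧ dw.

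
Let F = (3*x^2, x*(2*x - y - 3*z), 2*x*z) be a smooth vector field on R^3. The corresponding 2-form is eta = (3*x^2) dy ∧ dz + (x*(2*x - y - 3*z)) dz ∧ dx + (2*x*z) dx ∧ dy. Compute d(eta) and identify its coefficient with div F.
d(eta) = (7*x) dx ∧ dy ∧ dz; div F = 7*x

For a 2-form in R^3 of the form above, applying d gives a 3-form with coefficient ∂P/∂x + ∂Q/∂y + ∂R/∂z:
  ∂P/∂x = 6*x
  ∂Q/∂y = -x
  ∂R/∂z = 2*x
Sum = 7*x, which is exactly div F.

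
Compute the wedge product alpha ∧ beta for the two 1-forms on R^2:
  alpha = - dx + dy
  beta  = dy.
alpha ∧ beta = (-1) dx ∧ dy

Distribute the wedge, using dx_i ∧ dx_j = -dx_j ∧ dx_i and dx_i ∧ dx_i = 0. For each pair (i, j) with i < j, the coefficient of dx_i ∧ dx_j in alpha ∧ beta is (alpha_i * beta_j - alpha_j * beta_i). Collecting: alpha ∧ beta = (-1) dx ∧ dy.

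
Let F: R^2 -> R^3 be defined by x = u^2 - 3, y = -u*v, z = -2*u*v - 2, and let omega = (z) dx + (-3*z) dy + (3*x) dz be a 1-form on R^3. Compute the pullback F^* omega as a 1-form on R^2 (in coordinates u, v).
F^* omega = (-10*u^2*v - 6*u*v^2 - 4*u + 12*v) du + (6*u*(-u^2 - u*v + 2)) dv

Using F^*(f dg) = (f ∘ F) d(g ∘ F), substitute each coordinate x_i by F_i(u, v) in f_i, and replace dx_i by d F_i = (∂F_i/∂u) du + (∂F_i/∂v) dv.
  For the x component: f_1(F) = -2*u*v - 2; d F_1 = (2*u) du + (0) dv
  For the y component: f_2(F) = 6*u*v + 6; d F_2 = (-v) du + (-u) dv
  For the z component: f_3(F) = 3*u^2 - 9; d F_3 = (-2*v) du + (-2*u) dv
Combining and collecting du, dv coefficients:
  coeff of du: -10*u^2*v - 6*u*v^2 - 4*u + 12*v
  coeff of dv: 6*u*(-u^2 - u*v + 2)
F^* omega = (-10*u^2*v - 6*u*v^2 - 4*u + 12*v) du + (6*u*(-u^2 - u*v + 2)) dv.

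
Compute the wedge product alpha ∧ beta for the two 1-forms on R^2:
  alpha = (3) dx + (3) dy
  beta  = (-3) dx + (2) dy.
alpha ∧ beta = (15) dx ∧ dy

Distribute the wedge, using dx_i ∧ dx_j = -dx_j ∧ dx_i and dx_i ∧ dx_i = 0. For each pair (i, j) with i < j, the coefficient of dx_i ∧ dx_j in alpha ∧ beta is (alpha_i * beta_j - alpha_j * beta_i). Collecting: alpha ∧ beta = (15) dx ∧ dy.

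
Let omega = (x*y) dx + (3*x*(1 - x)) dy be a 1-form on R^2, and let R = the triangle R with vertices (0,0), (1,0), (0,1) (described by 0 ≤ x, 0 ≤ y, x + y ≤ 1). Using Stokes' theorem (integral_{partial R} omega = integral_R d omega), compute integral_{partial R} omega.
integral_(partial R) omega = 1/3

Stokes: integral_partial_R omega = integral_R d omega with d omega = (∂Q/∂x - ∂P/∂y) dx ∧ dy.
  ∂Q/∂x = 3 - 6*x
  ∂P/∂y = x
  integrand = ∂Q/∂x - ∂P/∂y = 3 - 7*x.
Integrating over R: integral_0^1 integral_0^{1-x} (3 - 7*x) dy dx = 1/3.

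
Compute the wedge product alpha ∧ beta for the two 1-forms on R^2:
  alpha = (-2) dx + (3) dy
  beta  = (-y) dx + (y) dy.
alpha ∧ beta = (y) dx ∧ dy

Distribute the wedge, using dx_i ∧ dx_j = -dx_j ∧ dx_i and dx_i ∧ dx_i = 0. For each pair (i, j) with i < j, the coefficient of dx_i ∧ dx_j in alpha ∧ beta is (alpha_i * beta_j - alpha_j * beta_i). Collecting: alpha ∧ beta = (y) dx ∧ dy.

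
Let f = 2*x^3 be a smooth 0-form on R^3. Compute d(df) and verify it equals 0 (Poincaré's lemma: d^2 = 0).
d(df) = 0

Step 1: df = sum_i (∂f/∂x_i) dx_i = (6*x^2) dx + (0) dy + (0) dz.
Step 2: Apply d again. Using the 1-form formula, the coefficient of dx ∧ dy in d(df) is ∂^2 f/∂x ∂y - ∂^2 f/∂y ∂x = (0) - (0) = 0 (equality of mixed partials for smooth f).
Similarly for dx ∧ dz and dy ∧ dz — all coefficients vanish. So d(df) = 0.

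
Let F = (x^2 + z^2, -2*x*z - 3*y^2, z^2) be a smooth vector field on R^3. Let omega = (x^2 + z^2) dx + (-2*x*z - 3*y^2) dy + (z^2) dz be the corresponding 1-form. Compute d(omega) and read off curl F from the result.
d(omega) = (2*x) dy ∧ dz + (2*z) dz ∧ dx + (-2*z) dx ∧ dy; curl F = (2*x, 2*z, -2*z)

d omega = sum_{i<j} (∂f_j/∂x_i - ∂f_i/∂x_j) dx_i ∧ dx_j. Under the identification (dy ∧ dz, dz ∧ dx, dx ∧ dy) ↔ (e_x, e_y, e_z), the coefficients are exactly the components of curl F. Compute:
  ∂R/∂y - ∂Q/∂z = (0) - (-2*x) = 2*x
  ∂P/∂z - ∂R/∂x = (2*z) - (0) = 2*z
  ∂Q/∂x - ∂P/∂y = (-2*z) - (0) = -2*z.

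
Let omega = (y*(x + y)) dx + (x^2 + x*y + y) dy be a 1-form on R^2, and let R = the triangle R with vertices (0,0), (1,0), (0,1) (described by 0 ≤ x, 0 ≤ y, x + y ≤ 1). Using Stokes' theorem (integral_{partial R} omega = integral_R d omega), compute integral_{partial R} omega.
integral_(partial R) omega = 0

Stokes: integral_partial_R omega = integral_R d omega with d omega = (∂Q/∂x - ∂P/∂y) dx ∧ dy.
  ∂Q/∂x = 2*x + y
  ∂P/∂y = x + 2*y
  integrand = ∂Q/∂x - ∂P/∂y = x - y.
Integrating over R: integral_0^1 integral_0^{1-x} (x - y) dy dx = 0.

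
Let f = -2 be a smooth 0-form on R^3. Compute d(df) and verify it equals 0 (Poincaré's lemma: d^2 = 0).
d(df) = 0

Step 1: df = sum_i (∂f/∂x_i) dx_i = (0) dx + (0) dy + (0) dz.
Step 2: Apply d again. Using the 1-form formula, the coefficient of dx ∧ dy in d(df) is ∂^2 f/∂x ∂y - ∂^2 f/∂y ∂x = (0) - (0) = 0 (equality of mixed partials for smooth f).
Similarly for dx ∧ dz and dy ∧ dz — all coefficients vanish. So d(df) = 0.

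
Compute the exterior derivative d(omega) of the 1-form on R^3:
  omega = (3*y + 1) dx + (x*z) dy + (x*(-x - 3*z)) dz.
d(omega) = (z - 3) dx ∧ dy + (-2*x - 3*z) dx ∧ dz + (-x) dy ∧ dz

For a 1-form omega = sum_i f_i dx_i, the exterior derivative is
  d(omega) = sum_{i < j} (∂f_j/∂x_i - ∂f_i/∂x_j) dx_i ∧ dx_j.
  coefficient of dx ∧ dy: ∂f_2/∂x - ∂f_1/∂y = ∂(x*z)/∂x - ∂(3*y + 1)/∂y = z - 3
  coefficient of dx ∧ dz: ∂f_3/∂x - ∂f_1/∂z = ∂(x*(-x - 3*z))/∂x - ∂(3*y + 1)/∂z = -2*x - 3*z
  coefficient of dy ∧ dz: ∂f_3/∂y - ∂f_2/∂z = ∂(x*(-x - 3*z))/∂y - ∂(x*z)/∂z = -x
Assembling: d(omega) = (z - 3) dx ∧ dy + (-2*x - 3*z) dx ∧ dz + (-x) dy ∧ dz.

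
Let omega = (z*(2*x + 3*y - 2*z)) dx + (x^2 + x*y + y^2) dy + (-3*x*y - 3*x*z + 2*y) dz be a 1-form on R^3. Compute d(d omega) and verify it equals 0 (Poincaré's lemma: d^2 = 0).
d(d omega) = 0

Step 1: d omega = sum_{i<j} (∂f_j/∂x_i - ∂f_i/∂x_j) dx_i ∧ dx_j:
  coeff of dx ∧ dy: 2*x + y - 3*z
  coeff of dx ∧ dz: -2*x - 6*y + z
  coeff of dy ∧ dz: 2 - 3*x
Step 2: Apply d again to each 2-form coefficient. The only possible 3-form in R^3 is dx ∧ dy ∧ dz, with coefficient
  ∂(coeff of dy∧dz)/∂x - ∂(coeff of dx∧dz)/∂y + ∂(coeff of dx∧dy)/∂z
  = ∂/∂x (2 - 3*x) - ∂/∂y (-2*x - 6*y + z) + ∂/∂z (2*x + y - 3*z).
Each of these terms simplifies to sums of mixed partials that cancel in pairs. The result is 0 (by equality of mixed partials for smooth functions — Schwarz / Clairaut).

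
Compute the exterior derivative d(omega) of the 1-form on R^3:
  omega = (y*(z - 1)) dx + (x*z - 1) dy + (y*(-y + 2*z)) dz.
d(omega) = (1) dx ∧ dy + (-y) dx ∧ dz + (-x - 2*y + 2*z) dy ∧ dz

For a 1-form omega = sum_i f_i dx_i, the exterior derivative is
  d(omega) = sum_{i < j} (∂f_j/∂x_i - ∂f_i/∂x_j) dx_i ∧ dx_j.
  coefficient of dx ∧ dy: ∂f_2/∂x - ∂f_1/∂y = ∂(x*z - 1)/∂x - ∂(y*(z - 1))/∂y = 1
  coefficient of dx ∧ dz: ∂f_3/∂x - ∂f_1/∂z = ∂(y*(-y + 2*z))/∂x - ∂(y*(z - 1))/∂z = -y
  coefficient of dy ∧ dz: ∂f_3/∂y - ∂f_2/∂z = ∂(y*(-y + 2*z))/∂y - ∂(x*z - 1)/∂z = -x - 2*y + 2*z
Assembling: d(omega) = (1) dx ∧ dy + (-y) dx ∧ dz + (-x - 2*y + 2*z) dy ∧ dz.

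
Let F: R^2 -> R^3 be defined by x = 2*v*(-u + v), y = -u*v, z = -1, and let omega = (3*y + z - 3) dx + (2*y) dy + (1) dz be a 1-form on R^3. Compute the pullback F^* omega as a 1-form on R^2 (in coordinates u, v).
F^* omega = (8*v*(u*v + 1)) du + (8*u^2*v - 12*u*v^2 + 8*u - 16*v) dv

Using F^*(f dg) = (f ∘ F) d(g ∘ F), substitute each coordinate x_i by F_i(u, v) in f_i, and replace dx_i by d F_i = (∂F_i/∂u) du + (∂F_i/∂v) dv.
  For the x component: f_1(F) = -3*u*v - 4; d F_1 = (-2*v) du + (-2*u + 4*v) dv
  For the y component: f_2(F) = -2*u*v; d F_2 = (-v) du + (-u) dv
  For the z component: f_3(F) = 1; d F_3 = (0) du + (0) dv
Combining and collecting du, dv coefficients:
  coeff of du: 8*v*(u*v + 1)
  coeff of dv: 8*u^2*v - 12*u*v^2 + 8*u - 16*v
F^* omega = (8*v*(u*v + 1)) du + (8*u^2*v - 12*u*v^2 + 8*u - 16*v) dv.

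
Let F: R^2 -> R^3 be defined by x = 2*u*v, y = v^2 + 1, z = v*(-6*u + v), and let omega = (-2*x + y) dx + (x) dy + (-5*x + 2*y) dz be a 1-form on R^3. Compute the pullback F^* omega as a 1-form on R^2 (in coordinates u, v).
F^* omega = (2*v*(26*u*v - 5*v^2 - 5)) du + (52*u^2*v - 26*u*v^2 - 10*u + 4*v^3 + 4*v) dv

Using F^*(f dg) = (f ∘ F) d(g ∘ F), substitute each coordinate x_i by F_i(u, v) in f_i, and replace dx_i by d F_i = (∂F_i/∂u) du + (∂F_i/∂v) dv.
  For the x component: f_1(F) = -4*u*v + v^2 + 1; d F_1 = (2*v) du + (2*u) dv
  For the y component: f_2(F) = 2*u*v; d F_2 = (0) du + (2*v) dv
  For the z component: f_3(F) = -10*u*v + 2*v^2 + 2; d F_3 = (-6*v) du + (-6*u + 2*v) dv
Combining and collecting du, dv coefficients:
  coeff of du: 2*v*(26*u*v - 5*v^2 - 5)
  coeff of dv: 52*u^2*v - 26*u*v^2 - 10*u + 4*v^3 + 4*v
F^* omega = (2*v*(26*u*v - 5*v^2 - 5)) du + (52*u^2*v - 26*u*v^2 - 10*u + 4*v^3 + 4*v) dv.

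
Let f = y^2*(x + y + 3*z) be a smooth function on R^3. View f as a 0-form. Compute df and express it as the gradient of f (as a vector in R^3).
df = (y^2) dx + (y*(2*x + 3*y + 6*z)) dy + (3*y^2) dz; grad f = (y^2, y*(2*x + 3*y + 6*z), 3*y^2)

For a 0-form f, d f = (∂f/∂x) dx + (∂f/∂y) dy + (∂f/∂z) dz. The components of the vector representation are exactly the entries of grad f in Cartesian coordinates:
  ∂f/∂x = y^2
  ∂f/∂y = y*(2*x + 3*y + 6*z)
  ∂f/∂z = 3*y^2.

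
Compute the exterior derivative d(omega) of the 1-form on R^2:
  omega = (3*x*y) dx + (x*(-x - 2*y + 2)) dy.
d(omega) = (-5*x - 2*y + 2) dx ∧ dy

For a 1-form omega = sum_i f_i dx_i, the exterior derivative is
  d(omega) = sum_{i < j} (∂f_j/∂x_i - ∂f_i/∂x_j) dx_i ∧ dx_j.
  coefficient of dx ∧ dy: ∂f_2/∂x - ∂f_1/∂y = ∂(x*(-x - 2*y + 2))/∂x - ∂(3*x*y)/∂y = -5*x - 2*y + 2
Assembling: d(omega) = (-5*x - 2*y + 2) dx ∧ dy.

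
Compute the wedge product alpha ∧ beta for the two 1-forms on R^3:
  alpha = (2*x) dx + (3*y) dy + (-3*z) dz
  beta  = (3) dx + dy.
alpha ∧ beta = (2*x - 9*y) dx ∧ dy + (9*z) dx ∧ dz + (3*z) dy ∧ dz

Distribute the wedge, using dx_i ∧ dx_j = -dx_j ∧ dx_i and dx_i ∧ dx_i = 0. For each pair (i, j) with i < j, the coefficient of dx_i ∧ dx_j in alpha ∧ beta is (alpha_i * beta_j - alpha_j * beta_i). Collecting: alpha ∧ beta = (2*x - 9*y) dx ∧ dy + (9*z) dx ∧ dz + (3*z) dy ∧ dz.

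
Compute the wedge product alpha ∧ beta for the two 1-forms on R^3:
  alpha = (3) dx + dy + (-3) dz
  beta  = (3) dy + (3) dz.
alpha ∧ beta = (9) dx ∧ dy + (9) dx ∧ dz + (12) dy ∧ dz

Distribute the wedge, using dx_i ∧ dx_j = -dx_j ∧ dx_i and dx_i ∧ dx_i = 0. For each pair (i, j) with i < j, the coefficient of dx_i ∧ dx_j in alpha ∧ beta is (alpha_i * beta_j - alpha_j * beta_i). Collecting: alpha ∧ beta = (9) dx ∧ dy + (9) dx ∧ dz + (12) dy ∧ dz.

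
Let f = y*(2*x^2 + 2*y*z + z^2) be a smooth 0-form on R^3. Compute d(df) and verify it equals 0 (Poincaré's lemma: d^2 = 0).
d(df) = 0

Step 1: df = sum_i (∂f/∂x_i) dx_i = (4*x*y) dx + (2*x^2 + 4*y*z + z^2) dy + (2*y*(y + z)) dz.
Step 2: Apply d again. Using the 1-form formula, the coefficient of dx ∧ dy in d(df) is ∂^2 f/∂x ∂y - ∂^2 f/∂y ∂x = (4*x) - (4*x) = 0 (equality of mixed partials for smooth f).
Similarly for dx ∧ dz and dy ∧ dz — all coefficients vanish. So d(df) = 0.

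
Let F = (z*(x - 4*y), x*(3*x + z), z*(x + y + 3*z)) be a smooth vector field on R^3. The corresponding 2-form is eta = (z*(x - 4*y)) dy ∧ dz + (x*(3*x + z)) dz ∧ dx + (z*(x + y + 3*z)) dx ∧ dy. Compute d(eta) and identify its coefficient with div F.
d(eta) = (x + y + 7*z) dx ∧ dy ∧ dz; div F = x + y + 7*z

For a 2-form in R^3 of the form above, applying d gives a 3-form with coefficient ∂P/∂x + ∂Q/∂y + ∂R/∂z:
  ∂P/∂x = z
  ∂Q/∂y = 0
  ∂R/∂z = x + y + 6*z
Sum = x + y + 7*z, which is exactly div F.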